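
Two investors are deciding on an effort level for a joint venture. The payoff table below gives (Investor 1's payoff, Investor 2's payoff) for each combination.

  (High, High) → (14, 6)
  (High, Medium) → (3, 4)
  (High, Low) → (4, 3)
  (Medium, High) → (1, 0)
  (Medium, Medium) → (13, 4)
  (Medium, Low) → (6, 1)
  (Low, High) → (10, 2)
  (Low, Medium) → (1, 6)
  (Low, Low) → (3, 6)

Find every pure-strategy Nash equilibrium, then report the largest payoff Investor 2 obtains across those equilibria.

Both High is a pure NE (Investor 1: 14 ≥ 10; Investor 2: 6 ≥ 4). Investor 2 gets 6.
Both Medium is a pure NE (Investor 1: 13 ≥ 3; Investor 2: 4 ≥ 1). Investor 2 gets 4.
Every other cell has a profitable deviation for at least one player. Highest of {6, 4} is 6.

6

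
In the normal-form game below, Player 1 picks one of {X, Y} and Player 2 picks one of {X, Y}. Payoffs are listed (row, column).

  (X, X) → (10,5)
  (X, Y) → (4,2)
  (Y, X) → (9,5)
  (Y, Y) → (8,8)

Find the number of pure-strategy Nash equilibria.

Both X: Player 1 gets 10 (best alternative 9); Player 2 gets 5 (best alternative 2). Neither deviates — NE.
Both Y: Player 1 gets 8 (best alternative 4); Player 2 gets 8 (best alternative 5). Neither deviates — NE.
(X, Y) is not a NE: Player 1 would switch to Y (8 > 4).
No other cell survives both best-response checks, so there are 2 pure NE.

2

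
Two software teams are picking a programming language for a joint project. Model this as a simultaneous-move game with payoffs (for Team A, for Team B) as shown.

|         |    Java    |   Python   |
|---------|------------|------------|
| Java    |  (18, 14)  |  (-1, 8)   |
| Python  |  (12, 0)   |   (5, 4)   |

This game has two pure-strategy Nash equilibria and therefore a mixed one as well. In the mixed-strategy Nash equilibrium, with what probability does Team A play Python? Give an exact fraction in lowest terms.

3/5

Team A's mix p on Java must make Team B indifferent between Java and Python.
Team B's payoff from Java: 14p + 0(1−p). From Python: 8p + 4(1−p).
Set equal: 6p = 4(1−p) → p = 4/10 = 2/5.
Probability on Python is 1 − 2/5 = 3/5.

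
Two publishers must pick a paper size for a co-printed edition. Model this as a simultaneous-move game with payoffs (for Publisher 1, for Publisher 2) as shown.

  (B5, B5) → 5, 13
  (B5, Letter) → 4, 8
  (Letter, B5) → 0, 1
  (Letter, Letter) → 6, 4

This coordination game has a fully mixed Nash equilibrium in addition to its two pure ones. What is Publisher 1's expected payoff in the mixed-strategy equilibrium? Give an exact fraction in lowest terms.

30/7

Publisher 2 mixes with probability q on B5, chosen so Publisher 1 is indifferent: 5q + 4(1−q) = 0q + 6(1−q) gives q = 2/7.
Publisher 1's expected payoff (from either row, since indifferent) is 5·2/7 + 4·5/7 = 30/7.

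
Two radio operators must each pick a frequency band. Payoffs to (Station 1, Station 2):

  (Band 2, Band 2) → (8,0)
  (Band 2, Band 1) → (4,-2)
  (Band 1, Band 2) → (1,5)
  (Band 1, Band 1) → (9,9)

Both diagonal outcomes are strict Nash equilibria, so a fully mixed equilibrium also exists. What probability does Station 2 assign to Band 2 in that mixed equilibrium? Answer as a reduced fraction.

5/12

Station 2's mix q on Band 2 must make Station 1 indifferent between Band 2 and Band 1.
Station 1's payoff from Band 2: 8q + 4(1−q). From Band 1: 1q + 9(1−q).
Set equal: 7q = 5(1−q) → q = 5/12.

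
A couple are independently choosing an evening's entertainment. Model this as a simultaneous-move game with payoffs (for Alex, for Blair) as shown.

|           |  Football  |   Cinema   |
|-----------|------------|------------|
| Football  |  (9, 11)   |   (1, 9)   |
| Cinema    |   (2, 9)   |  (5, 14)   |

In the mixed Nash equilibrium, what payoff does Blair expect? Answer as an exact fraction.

73/7

Alex mixes with probability p on Football, chosen so Blair is indifferent: 11p + 9(1−p) = 9p + 14(1−p) gives p = 5/7.
Blair's expected payoff is 11·5/7 + 9·2/7 = 73/7.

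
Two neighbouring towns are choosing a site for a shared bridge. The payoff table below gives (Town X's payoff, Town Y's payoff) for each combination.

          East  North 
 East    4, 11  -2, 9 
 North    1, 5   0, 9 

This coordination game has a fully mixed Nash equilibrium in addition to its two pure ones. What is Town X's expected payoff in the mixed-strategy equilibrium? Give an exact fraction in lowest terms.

2/5

Town Y mixes with probability q on East, chosen so Town X is indifferent: 4q + (-2)(1−q) = 1q + 0(1−q) gives q = 2/5.
Town X's expected payoff (from either row, since indifferent) is 4·2/5 + (-2)·3/5 = 2/5.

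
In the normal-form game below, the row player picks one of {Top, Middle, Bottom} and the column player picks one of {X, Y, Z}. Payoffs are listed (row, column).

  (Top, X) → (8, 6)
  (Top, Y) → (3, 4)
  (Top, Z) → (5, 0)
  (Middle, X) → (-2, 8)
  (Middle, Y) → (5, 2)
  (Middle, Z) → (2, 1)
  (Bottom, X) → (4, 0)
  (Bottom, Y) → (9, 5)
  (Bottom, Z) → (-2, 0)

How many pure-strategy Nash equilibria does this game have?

(Top, X): the row player gets 8 (best alternative 4); the column player gets 6 (best alternative 4). Neither deviates — NE.
(Bottom, Y): the row player gets 9 (best alternative 5); the column player gets 5 (best alternative 0). Neither deviates — NE.
(Bottom, Z) is not a NE: the row player would switch to Top (5 > -2).
No other cell survives both best-response checks, so there are 2 pure NE.

2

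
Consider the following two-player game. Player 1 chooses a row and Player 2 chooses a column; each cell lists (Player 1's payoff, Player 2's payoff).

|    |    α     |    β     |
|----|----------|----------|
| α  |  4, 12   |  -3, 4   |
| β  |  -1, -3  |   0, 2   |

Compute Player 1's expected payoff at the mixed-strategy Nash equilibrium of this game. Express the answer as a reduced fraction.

-3/8

Player 2 mixes with probability q on α, chosen so Player 1 is indifferent: 4q + (-3)(1−q) = (-1)q + 0(1−q) gives q = 3/8.
Player 1's expected payoff (from either row, since indifferent) is 4·3/8 + (-3)·5/8 = -3/8.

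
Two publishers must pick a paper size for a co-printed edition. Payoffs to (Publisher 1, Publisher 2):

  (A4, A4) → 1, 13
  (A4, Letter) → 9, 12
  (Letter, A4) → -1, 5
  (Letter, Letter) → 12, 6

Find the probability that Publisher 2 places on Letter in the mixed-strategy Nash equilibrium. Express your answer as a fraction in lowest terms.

2/5

Publisher 2's mix q on A4 must make Publisher 1 indifferent between A4 and Letter.
Publisher 1's payoff from A4: 1q + 9(1−q). From Letter: (-1)q + 12(1−q).
Set equal: 2q = 3(1−q) → q = 3/5.
Probability on Letter is 1 − 3/5 = 2/5.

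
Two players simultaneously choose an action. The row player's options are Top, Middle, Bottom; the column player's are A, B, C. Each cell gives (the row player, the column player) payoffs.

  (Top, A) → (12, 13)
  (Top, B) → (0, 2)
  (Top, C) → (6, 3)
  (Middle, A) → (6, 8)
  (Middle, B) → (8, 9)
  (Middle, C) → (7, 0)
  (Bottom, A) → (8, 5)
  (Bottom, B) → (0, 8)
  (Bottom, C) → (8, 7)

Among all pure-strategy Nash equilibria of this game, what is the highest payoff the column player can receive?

13

(Top, A) is a pure NE (the row player: 12 ≥ 8; the column player: 13 ≥ 3). The column player gets 13.
(Middle, B) is a pure NE (the row player: 8 ≥ 0; the column player: 9 ≥ 8). The column player gets 9.
Every other cell has a profitable deviation for at least one player. Highest of {13, 9} is 13.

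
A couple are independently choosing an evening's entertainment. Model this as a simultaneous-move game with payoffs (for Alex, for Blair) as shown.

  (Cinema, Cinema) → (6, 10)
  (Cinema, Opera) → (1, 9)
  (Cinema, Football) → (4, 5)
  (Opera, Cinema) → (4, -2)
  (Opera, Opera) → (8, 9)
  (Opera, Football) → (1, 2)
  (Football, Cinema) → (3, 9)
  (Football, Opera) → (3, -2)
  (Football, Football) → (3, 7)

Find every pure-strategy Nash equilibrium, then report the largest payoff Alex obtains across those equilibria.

Both Cinema is a pure NE (Alex: 6 ≥ 4; Blair: 10 ≥ 9). Alex gets 6.
Both Opera is a pure NE (Alex: 8 ≥ 3; Blair: 9 ≥ 2). Alex gets 8.
Every other cell has a profitable deviation for at least one player. Highest of {6, 8} is 8.

8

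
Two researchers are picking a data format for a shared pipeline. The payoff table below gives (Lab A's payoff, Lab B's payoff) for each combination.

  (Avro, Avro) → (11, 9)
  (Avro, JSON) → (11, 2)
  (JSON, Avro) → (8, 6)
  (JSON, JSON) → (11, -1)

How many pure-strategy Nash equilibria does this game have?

Both Avro: Lab A gets 11 (best alternative 8); Lab B gets 9 (best alternative 2). Neither deviates — NE.
Both JSON is not a NE: Lab B would switch to Avro (6 > -1).
No other cell survives both best-response checks, so there is 1 pure NE.

1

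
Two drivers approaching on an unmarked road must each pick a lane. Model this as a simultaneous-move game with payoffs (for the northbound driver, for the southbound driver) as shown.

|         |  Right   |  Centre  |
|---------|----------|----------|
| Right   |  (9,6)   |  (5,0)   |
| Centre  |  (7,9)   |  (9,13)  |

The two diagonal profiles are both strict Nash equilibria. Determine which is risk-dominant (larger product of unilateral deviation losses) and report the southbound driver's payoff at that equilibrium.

13

At both Right: the northbound driver loses 9 − 7 = 2 by deviating; the southbound driver loses 6 − 0 = 6. Product = 2·6 = 12.
At both Centre: the northbound driver loses 9 − 5 = 4 by deviating; the southbound driver loses 13 − 9 = 4. Product = 4·4 = 16.
16 > 12, so both Centre is risk-dominant. The southbound driver's payoff there is 13.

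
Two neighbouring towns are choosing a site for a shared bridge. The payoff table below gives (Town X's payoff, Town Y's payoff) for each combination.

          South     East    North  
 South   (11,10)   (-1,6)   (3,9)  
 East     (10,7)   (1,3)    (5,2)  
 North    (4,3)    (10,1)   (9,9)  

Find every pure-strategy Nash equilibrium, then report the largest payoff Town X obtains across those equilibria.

Both South is a pure NE (Town X: 11 ≥ 10; Town Y: 10 ≥ 9). Town X gets 11.
Both North is a pure NE (Town X: 9 ≥ 5; Town Y: 9 ≥ 3). Town X gets 9.
Every other cell has a profitable deviation for at least one player. Highest of {11, 9} is 11.

11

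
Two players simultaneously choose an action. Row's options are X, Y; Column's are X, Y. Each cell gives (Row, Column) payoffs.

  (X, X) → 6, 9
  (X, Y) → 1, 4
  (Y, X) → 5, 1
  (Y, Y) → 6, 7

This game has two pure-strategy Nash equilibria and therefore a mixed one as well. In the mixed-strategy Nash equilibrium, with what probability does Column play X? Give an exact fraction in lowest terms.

5/6

Column's mix q on X must make Row indifferent between X and Y.
Row's payoff from X: 6q + 1(1−q). From Y: 5q + 6(1−q).
Set equal: 1q = 5(1−q) → q = 5/6.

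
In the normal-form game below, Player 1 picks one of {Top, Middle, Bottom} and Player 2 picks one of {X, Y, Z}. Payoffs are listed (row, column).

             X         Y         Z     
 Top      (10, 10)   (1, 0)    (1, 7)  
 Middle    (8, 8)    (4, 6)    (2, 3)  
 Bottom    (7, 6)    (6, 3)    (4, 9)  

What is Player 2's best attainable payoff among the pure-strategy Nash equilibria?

(Top, X) is a pure NE (Player 1: 10 ≥ 8; Player 2: 10 ≥ 7). Player 2 gets 10.
(Bottom, Z) is a pure NE (Player 1: 4 ≥ 2; Player 2: 9 ≥ 6). Player 2 gets 9.
Every other cell has a profitable deviation for at least one player. Highest of {10, 9} is 10.

10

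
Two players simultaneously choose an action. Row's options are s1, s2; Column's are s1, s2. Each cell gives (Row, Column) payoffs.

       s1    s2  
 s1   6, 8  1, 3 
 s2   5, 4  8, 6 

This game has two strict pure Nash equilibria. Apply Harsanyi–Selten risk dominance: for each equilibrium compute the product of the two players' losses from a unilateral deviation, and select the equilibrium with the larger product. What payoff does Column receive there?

At both s1: Row loses 6 − 5 = 1 by deviating; Column loses 8 − 3 = 5. Product = 1·5 = 5.
At both s2: Row loses 8 − 1 = 7 by deviating; Column loses 6 − 4 = 2. Product = 7·2 = 14.
14 > 5, so both s2 is risk-dominant. Column's payoff there is 6.

6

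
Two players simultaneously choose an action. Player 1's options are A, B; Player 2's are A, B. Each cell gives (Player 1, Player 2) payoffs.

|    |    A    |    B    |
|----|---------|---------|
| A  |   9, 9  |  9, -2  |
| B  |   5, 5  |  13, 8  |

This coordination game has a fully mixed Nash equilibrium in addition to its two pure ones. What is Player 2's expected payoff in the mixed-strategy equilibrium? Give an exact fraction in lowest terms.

Player 1 mixes with probability p on A, chosen so Player 2 is indifferent: 9p + 5(1−p) = (-2)p + 8(1−p) gives p = 3/14.
Player 2's expected payoff is 9·3/14 + 5·11/14 = 41/7.

41/7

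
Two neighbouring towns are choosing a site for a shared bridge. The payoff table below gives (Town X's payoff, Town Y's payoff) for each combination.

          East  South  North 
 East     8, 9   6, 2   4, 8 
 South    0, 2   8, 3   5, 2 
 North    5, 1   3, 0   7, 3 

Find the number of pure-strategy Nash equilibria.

3

Both East: Town X gets 8 (best alternative 5); Town Y gets 9 (best alternative 8). Neither deviates — NE.
Both South: Town X gets 8 (best alternative 6); Town Y gets 3 (best alternative 2). Neither deviates — NE.
Both North: Town X gets 7 (best alternative 5); Town Y gets 3 (best alternative 1). Neither deviates — NE.
(North, East) is not a NE: Town X would switch to East (8 > 5).
No other cell survives both best-response checks, so there are 3 pure NE.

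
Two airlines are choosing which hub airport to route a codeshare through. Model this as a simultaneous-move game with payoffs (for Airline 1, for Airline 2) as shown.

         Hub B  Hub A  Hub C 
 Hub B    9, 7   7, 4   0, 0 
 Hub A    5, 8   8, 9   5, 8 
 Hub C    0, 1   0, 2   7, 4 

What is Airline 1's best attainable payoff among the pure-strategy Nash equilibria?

9

Both Hub B is a pure NE (Airline 1: 9 ≥ 5; Airline 2: 7 ≥ 4). Airline 1 gets 9.
Both Hub A is a pure NE (Airline 1: 8 ≥ 7; Airline 2: 9 ≥ 8). Airline 1 gets 8.
Both Hub C is a pure NE (Airline 1: 7 ≥ 5; Airline 2: 4 ≥ 2). Airline 1 gets 7.
Every other cell has a profitable deviation for at least one player. Highest of {9, 8, 7} is 9.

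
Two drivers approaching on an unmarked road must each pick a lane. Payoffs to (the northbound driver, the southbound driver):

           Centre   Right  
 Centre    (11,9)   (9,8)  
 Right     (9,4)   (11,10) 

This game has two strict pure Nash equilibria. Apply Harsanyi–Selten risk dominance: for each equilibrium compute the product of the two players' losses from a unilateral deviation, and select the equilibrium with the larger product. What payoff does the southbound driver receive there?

10

At both Centre: the northbound driver loses 11 − 9 = 2 by deviating; the southbound driver loses 9 − 8 = 1. Product = 2·1 = 2.
At both Right: the northbound driver loses 11 − 9 = 2 by deviating; the southbound driver loses 10 − 4 = 6. Product = 2·6 = 12.
12 > 2, so both Right is risk-dominant. The southbound driver's payoff there is 10.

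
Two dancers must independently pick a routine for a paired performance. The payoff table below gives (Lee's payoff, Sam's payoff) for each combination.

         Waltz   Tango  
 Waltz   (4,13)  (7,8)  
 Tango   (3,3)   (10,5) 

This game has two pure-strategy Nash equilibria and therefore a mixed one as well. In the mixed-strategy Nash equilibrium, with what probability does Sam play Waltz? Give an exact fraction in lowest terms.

Sam's mix q on Waltz must make Lee indifferent between Waltz and Tango.
Lee's payoff from Waltz: 4q + 7(1−q). From Tango: 3q + 10(1−q).
Set equal: 1q = 3(1−q) → q = 3/4.

3/4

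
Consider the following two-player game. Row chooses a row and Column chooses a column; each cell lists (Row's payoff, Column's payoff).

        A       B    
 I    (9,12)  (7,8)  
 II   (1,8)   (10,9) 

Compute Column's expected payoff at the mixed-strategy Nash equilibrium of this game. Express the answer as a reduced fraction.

Row mixes with probability p on I, chosen so Column is indifferent: 12p + 8(1−p) = 8p + 9(1−p) gives p = 1/5.
Column's expected payoff is 12·1/5 + 8·4/5 = 44/5.

44/5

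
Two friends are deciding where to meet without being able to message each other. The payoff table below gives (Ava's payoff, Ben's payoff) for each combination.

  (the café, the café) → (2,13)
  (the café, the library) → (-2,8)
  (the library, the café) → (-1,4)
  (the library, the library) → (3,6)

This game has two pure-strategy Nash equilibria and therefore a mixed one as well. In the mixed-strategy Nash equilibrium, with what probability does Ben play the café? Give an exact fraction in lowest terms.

5/8

Ben's mix q on the café must make Ava indifferent between the café and the library.
Ava's payoff from the café: 2q + (-2)(1−q). From the library: (-1)q + 3(1−q).
Set equal: 3q = 5(1−q) → q = 5/8.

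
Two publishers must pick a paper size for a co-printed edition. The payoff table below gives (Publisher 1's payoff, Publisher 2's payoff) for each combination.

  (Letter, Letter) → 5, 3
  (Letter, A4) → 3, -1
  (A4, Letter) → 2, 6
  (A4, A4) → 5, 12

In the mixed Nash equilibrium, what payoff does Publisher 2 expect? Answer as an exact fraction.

21/5

Publisher 1 mixes with probability p on Letter, chosen so Publisher 2 is indifferent: 3p + 6(1−p) = (-1)p + 12(1−p) gives p = 3/5.
Publisher 2's expected payoff is 3·3/5 + 6·2/5 = 21/5.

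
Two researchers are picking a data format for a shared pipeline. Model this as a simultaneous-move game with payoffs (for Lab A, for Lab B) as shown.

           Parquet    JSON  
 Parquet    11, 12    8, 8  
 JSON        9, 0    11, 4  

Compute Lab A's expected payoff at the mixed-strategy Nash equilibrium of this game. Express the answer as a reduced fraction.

Lab B mixes with probability q on Parquet, chosen so Lab A is indifferent: 11q + 8(1−q) = 9q + 11(1−q) gives q = 3/5.
Lab A's expected payoff (from either row, since indifferent) is 11·3/5 + 8·2/5 = 49/5.

49/5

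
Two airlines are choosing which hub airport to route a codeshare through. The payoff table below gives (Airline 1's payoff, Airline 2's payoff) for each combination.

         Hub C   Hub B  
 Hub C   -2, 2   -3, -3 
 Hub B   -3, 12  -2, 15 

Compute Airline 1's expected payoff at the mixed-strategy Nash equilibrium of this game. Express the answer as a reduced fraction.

-5/2

Airline 2 mixes with probability q on Hub C, chosen so Airline 1 is indifferent: (-2)q + (-3)(1−q) = (-3)q + (-2)(1−q) gives q = 1/2.
Airline 1's expected payoff (from either row, since indifferent) is (-2)·1/2 + (-3)·1/2 = -5/2.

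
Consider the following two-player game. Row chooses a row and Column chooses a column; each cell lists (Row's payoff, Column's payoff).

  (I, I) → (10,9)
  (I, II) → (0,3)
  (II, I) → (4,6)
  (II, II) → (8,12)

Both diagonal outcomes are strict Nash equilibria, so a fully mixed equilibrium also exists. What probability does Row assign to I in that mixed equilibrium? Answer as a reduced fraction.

Row's mix p on I must make Column indifferent between I and II.
Column's payoff from I: 9p + 6(1−p). From II: 3p + 12(1−p).
Set equal: 6p = 6(1−p) → p = 6/12 = 1/2.

1/2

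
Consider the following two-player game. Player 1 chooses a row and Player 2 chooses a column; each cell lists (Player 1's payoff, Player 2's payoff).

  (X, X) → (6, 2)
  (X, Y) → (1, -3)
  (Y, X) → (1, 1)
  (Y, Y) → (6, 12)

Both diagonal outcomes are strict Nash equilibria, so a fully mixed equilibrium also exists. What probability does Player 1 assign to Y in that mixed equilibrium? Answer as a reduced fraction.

Player 1's mix p on X must make Player 2 indifferent between X and Y.
Player 2's payoff from X: 2p + 1(1−p). From Y: (-3)p + 12(1−p).
Set equal: 5p = 11(1−p) → p = 11/16.
Probability on Y is 1 − 11/16 = 5/16.

5/16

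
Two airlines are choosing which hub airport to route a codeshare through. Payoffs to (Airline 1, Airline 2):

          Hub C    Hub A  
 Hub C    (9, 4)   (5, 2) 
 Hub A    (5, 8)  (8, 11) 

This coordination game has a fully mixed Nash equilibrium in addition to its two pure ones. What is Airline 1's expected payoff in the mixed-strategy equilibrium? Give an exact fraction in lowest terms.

47/7

Airline 2 mixes with probability q on Hub C, chosen so Airline 1 is indifferent: 9q + 5(1−q) = 5q + 8(1−q) gives q = 3/7.
Airline 1's expected payoff (from either row, since indifferent) is 9·3/7 + 5·4/7 = 47/7.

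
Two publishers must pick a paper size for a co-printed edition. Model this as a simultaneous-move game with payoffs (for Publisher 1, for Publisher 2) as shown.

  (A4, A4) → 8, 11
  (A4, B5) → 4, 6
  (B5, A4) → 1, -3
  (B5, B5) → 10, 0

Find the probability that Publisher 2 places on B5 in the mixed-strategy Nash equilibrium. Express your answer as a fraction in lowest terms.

7/13

Publisher 2's mix q on A4 must make Publisher 1 indifferent between A4 and B5.
Publisher 1's payoff from A4: 8q + 4(1−q). From B5: 1q + 10(1−q).
Set equal: 7q = 6(1−q) → q = 6/13.
Probability on B5 is 1 − 6/13 = 7/13.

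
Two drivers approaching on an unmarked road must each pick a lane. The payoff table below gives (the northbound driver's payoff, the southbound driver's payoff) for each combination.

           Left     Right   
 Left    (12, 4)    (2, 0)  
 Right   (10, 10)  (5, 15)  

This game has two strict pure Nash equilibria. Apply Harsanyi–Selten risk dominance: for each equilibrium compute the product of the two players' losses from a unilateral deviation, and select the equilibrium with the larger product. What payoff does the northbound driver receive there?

5

At both Left: the northbound driver loses 12 − 10 = 2 by deviating; the southbound driver loses 4 − 0 = 4. Product = 2·4 = 8.
At both Right: the northbound driver loses 5 − 2 = 3 by deviating; the southbound driver loses 15 − 10 = 5. Product = 3·5 = 15.
15 > 8, so both Right is risk-dominant. The northbound driver's payoff there is 5.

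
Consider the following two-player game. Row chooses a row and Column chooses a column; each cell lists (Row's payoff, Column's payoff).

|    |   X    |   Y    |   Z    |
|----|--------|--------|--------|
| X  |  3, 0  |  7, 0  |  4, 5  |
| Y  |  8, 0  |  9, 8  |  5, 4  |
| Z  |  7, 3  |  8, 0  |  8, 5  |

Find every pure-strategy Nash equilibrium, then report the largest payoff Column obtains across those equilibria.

Both Y is a pure NE (Row: 9 ≥ 8; Column: 8 ≥ 4). Column gets 8.
Both Z is a pure NE (Row: 8 ≥ 5; Column: 5 ≥ 3). Column gets 5.
Every other cell has a profitable deviation for at least one player. Highest of {8, 5} is 8.

8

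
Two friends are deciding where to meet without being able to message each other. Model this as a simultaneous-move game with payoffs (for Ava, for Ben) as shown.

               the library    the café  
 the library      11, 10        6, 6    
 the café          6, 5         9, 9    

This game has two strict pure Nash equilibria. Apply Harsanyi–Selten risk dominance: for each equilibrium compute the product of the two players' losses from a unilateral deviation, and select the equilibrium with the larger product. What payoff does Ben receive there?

10

At both the library: Ava loses 11 − 6 = 5 by deviating; Ben loses 10 − 6 = 4. Product = 5·4 = 20.
At both the café: Ava loses 9 − 6 = 3 by deviating; Ben loses 9 − 5 = 4. Product = 3·4 = 12.
20 > 12, so both the library is risk-dominant. Ben's payoff there is 10.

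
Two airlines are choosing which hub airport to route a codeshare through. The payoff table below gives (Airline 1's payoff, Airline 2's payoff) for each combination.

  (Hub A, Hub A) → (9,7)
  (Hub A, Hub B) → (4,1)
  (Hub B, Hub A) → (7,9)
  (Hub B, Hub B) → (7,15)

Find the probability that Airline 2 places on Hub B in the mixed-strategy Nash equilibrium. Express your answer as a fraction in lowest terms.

2/5

Airline 2's mix q on Hub A must make Airline 1 indifferent between Hub A and Hub B.
Airline 1's payoff from Hub A: 9q + 4(1−q). From Hub B: 7q + 7(1−q).
Set equal: 2q = 3(1−q) → q = 3/5.
Probability on Hub B is 1 − 3/5 = 2/5.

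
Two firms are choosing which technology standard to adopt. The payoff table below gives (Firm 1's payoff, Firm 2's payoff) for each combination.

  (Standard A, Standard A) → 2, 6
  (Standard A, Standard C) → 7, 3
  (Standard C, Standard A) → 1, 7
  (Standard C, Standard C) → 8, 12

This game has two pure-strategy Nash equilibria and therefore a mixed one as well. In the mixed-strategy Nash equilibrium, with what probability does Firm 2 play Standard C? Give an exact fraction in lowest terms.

Firm 2's mix q on Standard A must make Firm 1 indifferent between Standard A and Standard C.
Firm 1's payoff from Standard A: 2q + 7(1−q). From Standard C: 1q + 8(1−q).
Set equal: 1q = 1(1−q) → q = 1/2.
Probability on Standard C is 1 − 1/2 = 1/2.

1/2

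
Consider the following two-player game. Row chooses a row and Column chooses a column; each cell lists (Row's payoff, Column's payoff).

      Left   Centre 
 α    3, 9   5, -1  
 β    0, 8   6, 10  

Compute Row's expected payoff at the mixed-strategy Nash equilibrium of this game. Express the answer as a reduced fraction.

Column mixes with probability q on Left, chosen so Row is indifferent: 3q + 5(1−q) = 0q + 6(1−q) gives q = 1/4.
Row's expected payoff (from either row, since indifferent) is 3·1/4 + 5·3/4 = 9/2.

9/2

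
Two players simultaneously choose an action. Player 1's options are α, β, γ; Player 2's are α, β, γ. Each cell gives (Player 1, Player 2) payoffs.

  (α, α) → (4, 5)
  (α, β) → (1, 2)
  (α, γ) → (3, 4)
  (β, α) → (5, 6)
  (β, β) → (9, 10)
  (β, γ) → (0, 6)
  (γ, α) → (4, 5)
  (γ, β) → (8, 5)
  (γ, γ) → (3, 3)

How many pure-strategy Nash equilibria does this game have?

Both β: Player 1 gets 9 (best alternative 8); Player 2 gets 10 (best alternative 6). Neither deviates — NE.
Both γ is not a NE: Player 2 would switch to α (5 > 3).
No other cell survives both best-response checks, so there is 1 pure NE.

1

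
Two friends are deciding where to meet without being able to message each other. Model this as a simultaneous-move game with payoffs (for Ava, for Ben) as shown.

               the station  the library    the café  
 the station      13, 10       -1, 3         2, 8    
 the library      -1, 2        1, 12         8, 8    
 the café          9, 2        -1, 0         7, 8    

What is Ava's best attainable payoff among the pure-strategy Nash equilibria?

Both the station is a pure NE (Ava: 13 ≥ 9; Ben: 10 ≥ 8). Ava gets 13.
Both the library is a pure NE (Ava: 1 ≥ -1; Ben: 12 ≥ 8). Ava gets 1.
Every other cell has a profitable deviation for at least one player. Highest of {13, 1} is 13.

13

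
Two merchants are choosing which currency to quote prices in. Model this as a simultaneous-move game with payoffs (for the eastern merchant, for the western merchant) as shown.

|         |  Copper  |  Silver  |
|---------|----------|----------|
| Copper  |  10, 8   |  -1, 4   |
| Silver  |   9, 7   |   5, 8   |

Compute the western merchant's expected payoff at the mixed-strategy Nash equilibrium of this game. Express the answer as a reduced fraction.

36/5

The eastern merchant mixes with probability p on Copper, chosen so the western merchant is indifferent: 8p + 7(1−p) = 4p + 8(1−p) gives p = 1/5.
The western merchant's expected payoff is 8·1/5 + 7·4/5 = 36/5.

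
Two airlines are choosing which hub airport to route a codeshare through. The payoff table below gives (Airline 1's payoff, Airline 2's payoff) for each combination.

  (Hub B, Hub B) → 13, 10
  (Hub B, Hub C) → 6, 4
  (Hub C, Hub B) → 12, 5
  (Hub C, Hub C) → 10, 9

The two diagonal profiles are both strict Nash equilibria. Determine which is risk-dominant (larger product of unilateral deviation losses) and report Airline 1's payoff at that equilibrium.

10

At both Hub B: Airline 1 loses 13 − 12 = 1 by deviating; Airline 2 loses 10 − 4 = 6. Product = 1·6 = 6.
At both Hub C: Airline 1 loses 10 − 6 = 4 by deviating; Airline 2 loses 9 − 5 = 4. Product = 4·4 = 16.
16 > 6, so both Hub C is risk-dominant. Airline 1's payoff there is 10.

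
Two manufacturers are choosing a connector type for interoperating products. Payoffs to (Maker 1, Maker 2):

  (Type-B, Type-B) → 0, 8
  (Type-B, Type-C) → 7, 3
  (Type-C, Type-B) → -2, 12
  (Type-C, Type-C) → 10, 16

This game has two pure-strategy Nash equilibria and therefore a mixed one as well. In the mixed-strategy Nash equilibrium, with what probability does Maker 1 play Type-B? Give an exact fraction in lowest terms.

Maker 1's mix p on Type-B must make Maker 2 indifferent between Type-B and Type-C.
Maker 2's payoff from Type-B: 8p + 12(1−p). From Type-C: 3p + 16(1−p).
Set equal: 5p = 4(1−p) → p = 4/9.

4/9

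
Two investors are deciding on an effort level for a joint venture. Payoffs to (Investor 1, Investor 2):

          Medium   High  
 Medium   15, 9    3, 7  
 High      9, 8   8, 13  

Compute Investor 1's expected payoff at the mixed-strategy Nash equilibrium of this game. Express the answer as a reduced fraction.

Investor 2 mixes with probability q on Medium, chosen so Investor 1 is indifferent: 15q + 3(1−q) = 9q + 8(1−q) gives q = 5/11.
Investor 1's expected payoff (from either row, since indifferent) is 15·5/11 + 3·6/11 = 93/11.

93/11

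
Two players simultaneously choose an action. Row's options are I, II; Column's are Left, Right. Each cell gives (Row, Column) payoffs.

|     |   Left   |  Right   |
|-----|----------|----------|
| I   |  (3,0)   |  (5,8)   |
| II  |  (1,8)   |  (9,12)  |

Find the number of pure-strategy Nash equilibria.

(II, Right): Row gets 9 (best alternative 5); Column gets 12 (best alternative 8). Neither deviates — NE.
(I, Left) is not a NE: Column would switch to Right (8 > 0).
No other cell survives both best-response checks, so there is 1 pure NE.

1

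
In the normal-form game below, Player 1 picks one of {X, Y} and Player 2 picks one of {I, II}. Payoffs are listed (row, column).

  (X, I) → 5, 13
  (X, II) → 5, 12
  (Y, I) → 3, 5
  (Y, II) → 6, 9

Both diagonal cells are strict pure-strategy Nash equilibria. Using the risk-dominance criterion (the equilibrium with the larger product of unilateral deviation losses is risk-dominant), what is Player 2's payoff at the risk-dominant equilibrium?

9

At (X, I): Player 1 loses 5 − 3 = 2 by deviating; Player 2 loses 13 − 12 = 1. Product = 2·1 = 2.
At (Y, II): Player 1 loses 6 − 5 = 1 by deviating; Player 2 loses 9 − 5 = 4. Product = 1·4 = 4.
4 > 2, so (Y, II) is risk-dominant. Player 2's payoff there is 9.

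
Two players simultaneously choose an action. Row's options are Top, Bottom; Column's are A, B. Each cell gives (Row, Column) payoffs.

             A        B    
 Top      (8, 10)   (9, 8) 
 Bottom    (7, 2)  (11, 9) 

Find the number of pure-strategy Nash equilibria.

2

(Top, A): Row gets 8 (best alternative 7); Column gets 10 (best alternative 8). Neither deviates — NE.
(Bottom, B): Row gets 11 (best alternative 9); Column gets 9 (best alternative 2). Neither deviates — NE.
(Top, B) is not a NE: Row would switch to Bottom (11 > 9).
No other cell survives both best-response checks, so there are 2 pure NE.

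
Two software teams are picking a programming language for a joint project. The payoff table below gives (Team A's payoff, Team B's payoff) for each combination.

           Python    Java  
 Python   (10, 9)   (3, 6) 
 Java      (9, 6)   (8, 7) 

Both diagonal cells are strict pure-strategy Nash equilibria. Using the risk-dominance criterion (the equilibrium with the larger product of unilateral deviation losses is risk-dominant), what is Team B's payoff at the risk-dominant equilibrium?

At both Python: Team A loses 10 − 9 = 1 by deviating; Team B loses 9 − 6 = 3. Product = 1·3 = 3.
At both Java: Team A loses 8 − 3 = 5 by deviating; Team B loses 7 − 6 = 1. Product = 5·1 = 5.
5 > 3, so both Java is risk-dominant. Team B's payoff there is 7.

7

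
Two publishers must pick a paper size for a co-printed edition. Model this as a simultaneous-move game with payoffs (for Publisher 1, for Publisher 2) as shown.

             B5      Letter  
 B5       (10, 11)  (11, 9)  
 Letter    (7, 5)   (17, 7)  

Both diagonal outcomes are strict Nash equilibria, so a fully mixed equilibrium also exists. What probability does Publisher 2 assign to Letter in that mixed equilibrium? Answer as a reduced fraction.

1/3

Publisher 2's mix q on B5 must make Publisher 1 indifferent between B5 and Letter.
Publisher 1's payoff from B5: 10q + 11(1−q). From Letter: 7q + 17(1−q).
Set equal: 3q = 6(1−q) → q = 6/9 = 2/3.
Probability on Letter is 1 − 2/3 = 1/3.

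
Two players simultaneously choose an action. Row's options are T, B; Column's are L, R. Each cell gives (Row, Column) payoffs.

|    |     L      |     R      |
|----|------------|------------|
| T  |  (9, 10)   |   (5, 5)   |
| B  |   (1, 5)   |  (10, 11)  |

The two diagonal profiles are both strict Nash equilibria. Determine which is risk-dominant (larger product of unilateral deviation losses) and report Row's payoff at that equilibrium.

At (T, L): Row loses 9 − 1 = 8 by deviating; Column loses 10 − 5 = 5. Product = 8·5 = 40.
At (B, R): Row loses 10 − 5 = 5 by deviating; Column loses 11 − 5 = 6. Product = 5·6 = 30.
40 > 30, so (T, L) is risk-dominant. Row's payoff there is 9.

9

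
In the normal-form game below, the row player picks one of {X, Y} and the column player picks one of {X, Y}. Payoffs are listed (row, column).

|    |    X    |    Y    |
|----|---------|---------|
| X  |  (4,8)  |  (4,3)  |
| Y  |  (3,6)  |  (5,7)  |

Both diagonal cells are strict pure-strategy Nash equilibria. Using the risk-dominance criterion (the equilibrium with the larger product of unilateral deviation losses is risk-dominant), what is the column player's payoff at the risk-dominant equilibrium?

At both X: the row player loses 4 − 3 = 1 by deviating; the column player loses 8 − 3 = 5. Product = 1·5 = 5.
At both Y: the row player loses 5 − 4 = 1 by deviating; the column player loses 7 − 6 = 1. Product = 1·1 = 1.
5 > 1, so both X is risk-dominant. The column player's payoff there is 8.

8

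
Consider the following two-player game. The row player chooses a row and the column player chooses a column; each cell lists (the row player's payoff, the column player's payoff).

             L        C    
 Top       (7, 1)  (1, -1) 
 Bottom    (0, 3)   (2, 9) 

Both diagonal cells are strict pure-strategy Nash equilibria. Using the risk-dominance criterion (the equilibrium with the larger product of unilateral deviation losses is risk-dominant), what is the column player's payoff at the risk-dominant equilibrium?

1

At (Top, L): the row player loses 7 − 0 = 7 by deviating; the column player loses 1 − (-1) = 2. Product = 7·2 = 14.
At (Bottom, C): the row player loses 2 − 1 = 1 by deviating; the column player loses 9 − 3 = 6. Product = 1·6 = 6.
14 > 6, so (Top, L) is risk-dominant. The column player's payoff there is 1.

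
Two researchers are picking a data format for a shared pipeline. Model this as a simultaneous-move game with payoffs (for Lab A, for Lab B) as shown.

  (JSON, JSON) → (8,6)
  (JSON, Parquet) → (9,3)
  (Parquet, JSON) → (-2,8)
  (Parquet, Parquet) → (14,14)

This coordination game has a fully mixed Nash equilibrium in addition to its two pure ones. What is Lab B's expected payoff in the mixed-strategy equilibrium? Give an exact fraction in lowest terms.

Lab A mixes with probability p on JSON, chosen so Lab B is indifferent: 6p + 8(1−p) = 3p + 14(1−p) gives p = 2/3.
Lab B's expected payoff is 6·2/3 + 8·1/3 = 20/3.

20/3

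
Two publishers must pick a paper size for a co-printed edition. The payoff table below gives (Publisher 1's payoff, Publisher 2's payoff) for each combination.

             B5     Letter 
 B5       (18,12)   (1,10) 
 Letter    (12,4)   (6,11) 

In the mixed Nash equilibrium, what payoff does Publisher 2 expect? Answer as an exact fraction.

Publisher 1 mixes with probability p on B5, chosen so Publisher 2 is indifferent: 12p + 4(1−p) = 10p + 11(1−p) gives p = 7/9.
Publisher 2's expected payoff is 12·7/9 + 4·2/9 = 92/9.

92/9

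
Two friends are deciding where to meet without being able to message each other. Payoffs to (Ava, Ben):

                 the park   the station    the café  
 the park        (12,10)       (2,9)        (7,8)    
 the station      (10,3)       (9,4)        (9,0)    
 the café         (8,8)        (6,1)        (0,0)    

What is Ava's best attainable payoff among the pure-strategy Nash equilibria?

Both the park is a pure NE (Ava: 12 ≥ 10; Ben: 10 ≥ 9). Ava gets 12.
Both the station is a pure NE (Ava: 9 ≥ 6; Ben: 4 ≥ 3). Ava gets 9.
Every other cell has a profitable deviation for at least one player. Highest of {12, 9} is 12.

12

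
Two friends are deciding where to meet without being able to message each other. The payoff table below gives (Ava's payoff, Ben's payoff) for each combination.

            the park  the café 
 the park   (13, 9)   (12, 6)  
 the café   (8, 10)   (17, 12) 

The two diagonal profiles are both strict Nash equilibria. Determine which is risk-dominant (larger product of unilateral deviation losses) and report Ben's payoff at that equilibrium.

At both the park: Ava loses 13 − 8 = 5 by deviating; Ben loses 9 − 6 = 3. Product = 5·3 = 15.
At both the café: Ava loses 17 − 12 = 5 by deviating; Ben loses 12 − 10 = 2. Product = 5·2 = 10.
15 > 10, so both the park is risk-dominant. Ben's payoff there is 9.

9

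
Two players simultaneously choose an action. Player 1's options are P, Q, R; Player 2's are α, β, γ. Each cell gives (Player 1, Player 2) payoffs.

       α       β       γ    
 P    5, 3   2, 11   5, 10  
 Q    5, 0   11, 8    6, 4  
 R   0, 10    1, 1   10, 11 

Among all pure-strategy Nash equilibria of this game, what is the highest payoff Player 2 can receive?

11

(Q, β) is a pure NE (Player 1: 11 ≥ 2; Player 2: 8 ≥ 4). Player 2 gets 8.
(R, γ) is a pure NE (Player 1: 10 ≥ 6; Player 2: 11 ≥ 10). Player 2 gets 11.
Every other cell has a profitable deviation for at least one player. Highest of {8, 11} is 11.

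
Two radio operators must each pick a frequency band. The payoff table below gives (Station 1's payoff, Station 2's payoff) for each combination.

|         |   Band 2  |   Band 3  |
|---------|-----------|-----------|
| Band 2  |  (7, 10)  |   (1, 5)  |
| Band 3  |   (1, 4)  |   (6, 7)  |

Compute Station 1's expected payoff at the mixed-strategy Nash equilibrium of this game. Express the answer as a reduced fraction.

Station 2 mixes with probability q on Band 2, chosen so Station 1 is indifferent: 7q + 1(1−q) = 1q + 6(1−q) gives q = 5/11.
Station 1's expected payoff (from either row, since indifferent) is 7·5/11 + 1·6/11 = 41/11.

41/11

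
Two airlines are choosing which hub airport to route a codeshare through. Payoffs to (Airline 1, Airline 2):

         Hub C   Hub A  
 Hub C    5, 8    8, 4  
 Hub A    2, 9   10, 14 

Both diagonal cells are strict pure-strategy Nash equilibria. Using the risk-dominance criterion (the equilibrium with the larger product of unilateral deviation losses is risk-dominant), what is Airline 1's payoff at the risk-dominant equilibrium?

At both Hub C: Airline 1 loses 5 − 2 = 3 by deviating; Airline 2 loses 8 − 4 = 4. Product = 3·4 = 12.
At both Hub A: Airline 1 loses 10 − 8 = 2 by deviating; Airline 2 loses 14 − 9 = 5. Product = 2·5 = 10.
12 > 10, so both Hub C is risk-dominant. Airline 1's payoff there is 5.

5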